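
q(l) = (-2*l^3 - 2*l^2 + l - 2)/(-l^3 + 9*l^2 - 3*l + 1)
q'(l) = (-6*l^2 - 4*l + 1)/(-l^3 + 9*l^2 - 3*l + 1) + (3*l^2 - 18*l + 3)*(-2*l^3 - 2*l^2 + l - 2)/(-l^3 + 9*l^2 - 3*l + 1)^2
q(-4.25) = 0.44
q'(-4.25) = -0.13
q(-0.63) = -0.44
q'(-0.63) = -0.84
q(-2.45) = 0.17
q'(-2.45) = -0.19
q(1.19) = -0.83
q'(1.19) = -0.06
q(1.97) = -1.03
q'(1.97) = -0.39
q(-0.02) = -1.90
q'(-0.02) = -4.99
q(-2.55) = 0.19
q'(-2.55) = -0.18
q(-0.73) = -0.36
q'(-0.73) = -0.68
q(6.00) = -5.49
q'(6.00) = -2.81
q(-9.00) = 0.86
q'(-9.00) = -0.06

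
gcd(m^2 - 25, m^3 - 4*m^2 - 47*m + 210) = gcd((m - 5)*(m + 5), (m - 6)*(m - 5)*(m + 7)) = m - 5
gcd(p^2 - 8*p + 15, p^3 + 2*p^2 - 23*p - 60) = p - 5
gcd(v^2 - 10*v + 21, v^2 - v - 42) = v - 7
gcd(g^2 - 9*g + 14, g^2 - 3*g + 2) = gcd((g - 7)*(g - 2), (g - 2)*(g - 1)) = g - 2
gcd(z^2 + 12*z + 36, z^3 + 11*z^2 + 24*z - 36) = z^2 + 12*z + 36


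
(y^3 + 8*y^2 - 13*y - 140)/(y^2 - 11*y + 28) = (y^2 + 12*y + 35)/(y - 7)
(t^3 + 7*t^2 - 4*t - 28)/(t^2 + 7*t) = t - 4/t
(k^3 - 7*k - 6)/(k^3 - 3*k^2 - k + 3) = (k + 2)/(k - 1)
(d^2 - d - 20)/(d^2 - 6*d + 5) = (d + 4)/(d - 1)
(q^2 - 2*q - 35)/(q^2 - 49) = (q + 5)/(q + 7)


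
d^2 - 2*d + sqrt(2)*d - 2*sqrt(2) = (d - 2)*(d + sqrt(2))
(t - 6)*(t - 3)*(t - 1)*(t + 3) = t^4 - 7*t^3 - 3*t^2 + 63*t - 54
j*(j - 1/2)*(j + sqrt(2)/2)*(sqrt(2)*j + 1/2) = sqrt(2)*j^4 - sqrt(2)*j^3/2 + 3*j^3/2 - 3*j^2/4 + sqrt(2)*j^2/4 - sqrt(2)*j/8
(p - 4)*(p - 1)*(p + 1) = p^3 - 4*p^2 - p + 4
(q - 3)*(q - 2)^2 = q^3 - 7*q^2 + 16*q - 12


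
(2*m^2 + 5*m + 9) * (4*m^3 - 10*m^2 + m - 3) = 8*m^5 - 12*m^3 - 91*m^2 - 6*m - 27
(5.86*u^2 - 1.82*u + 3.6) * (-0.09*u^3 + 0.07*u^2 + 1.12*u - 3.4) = -0.5274*u^5 + 0.574*u^4 + 6.1118*u^3 - 21.7104*u^2 + 10.22*u - 12.24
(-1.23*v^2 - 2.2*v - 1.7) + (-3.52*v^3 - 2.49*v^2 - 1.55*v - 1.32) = -3.52*v^3 - 3.72*v^2 - 3.75*v - 3.02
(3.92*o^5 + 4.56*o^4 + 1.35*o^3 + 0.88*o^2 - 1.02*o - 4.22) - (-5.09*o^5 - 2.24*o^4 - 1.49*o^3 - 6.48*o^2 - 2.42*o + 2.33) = 9.01*o^5 + 6.8*o^4 + 2.84*o^3 + 7.36*o^2 + 1.4*o - 6.55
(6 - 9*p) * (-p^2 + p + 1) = 9*p^3 - 15*p^2 - 3*p + 6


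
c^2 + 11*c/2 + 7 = (c + 2)*(c + 7/2)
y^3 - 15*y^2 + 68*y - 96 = (y - 8)*(y - 4)*(y - 3)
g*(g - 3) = g^2 - 3*g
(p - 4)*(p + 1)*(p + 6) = p^3 + 3*p^2 - 22*p - 24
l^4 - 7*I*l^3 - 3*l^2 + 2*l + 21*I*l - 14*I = (l - 1)^2*(l + 2)*(l - 7*I)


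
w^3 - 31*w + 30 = (w - 5)*(w - 1)*(w + 6)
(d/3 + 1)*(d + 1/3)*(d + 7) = d^3/3 + 31*d^2/9 + 73*d/9 + 7/3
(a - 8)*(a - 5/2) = a^2 - 21*a/2 + 20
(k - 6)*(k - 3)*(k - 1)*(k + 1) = k^4 - 9*k^3 + 17*k^2 + 9*k - 18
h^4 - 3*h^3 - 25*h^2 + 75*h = h*(h - 5)*(h - 3)*(h + 5)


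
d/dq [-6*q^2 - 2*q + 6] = -12*q - 2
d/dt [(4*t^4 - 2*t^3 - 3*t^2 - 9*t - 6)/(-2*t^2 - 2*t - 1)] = (-16*t^5 - 20*t^4 - 8*t^3 - 6*t^2 - 18*t - 3)/(4*t^4 + 8*t^3 + 8*t^2 + 4*t + 1)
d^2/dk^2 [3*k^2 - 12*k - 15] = 6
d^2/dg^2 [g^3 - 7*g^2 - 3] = 6*g - 14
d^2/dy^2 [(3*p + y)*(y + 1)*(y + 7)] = 6*p + 6*y + 16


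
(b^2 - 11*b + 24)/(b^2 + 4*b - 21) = (b - 8)/(b + 7)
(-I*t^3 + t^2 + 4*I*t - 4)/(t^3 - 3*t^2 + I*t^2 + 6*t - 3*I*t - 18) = (-I*t^3 + t^2 + 4*I*t - 4)/(t^3 + t^2*(-3 + I) + 3*t*(2 - I) - 18)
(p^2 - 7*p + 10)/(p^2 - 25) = (p - 2)/(p + 5)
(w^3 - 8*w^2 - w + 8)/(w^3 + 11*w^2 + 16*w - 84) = (w^3 - 8*w^2 - w + 8)/(w^3 + 11*w^2 + 16*w - 84)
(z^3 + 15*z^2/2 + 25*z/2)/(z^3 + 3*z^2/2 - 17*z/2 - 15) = z*(z + 5)/(z^2 - z - 6)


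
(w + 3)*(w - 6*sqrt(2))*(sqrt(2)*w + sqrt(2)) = sqrt(2)*w^3 - 12*w^2 + 4*sqrt(2)*w^2 - 48*w + 3*sqrt(2)*w - 36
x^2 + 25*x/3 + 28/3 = (x + 4/3)*(x + 7)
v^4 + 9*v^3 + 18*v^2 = v^2*(v + 3)*(v + 6)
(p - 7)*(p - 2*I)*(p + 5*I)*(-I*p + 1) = -I*p^4 + 4*p^3 + 7*I*p^3 - 28*p^2 - 7*I*p^2 + 10*p + 49*I*p - 70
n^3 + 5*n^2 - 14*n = n*(n - 2)*(n + 7)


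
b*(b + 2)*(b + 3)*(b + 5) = b^4 + 10*b^3 + 31*b^2 + 30*b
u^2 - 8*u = u*(u - 8)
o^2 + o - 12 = (o - 3)*(o + 4)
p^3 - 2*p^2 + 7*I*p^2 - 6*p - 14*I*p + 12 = (p - 2)*(p + I)*(p + 6*I)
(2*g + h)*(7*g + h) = 14*g^2 + 9*g*h + h^2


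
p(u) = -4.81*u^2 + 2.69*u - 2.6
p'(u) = 2.69 - 9.62*u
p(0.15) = -2.30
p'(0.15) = 1.25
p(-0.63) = -6.20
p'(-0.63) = 8.75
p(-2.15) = -30.62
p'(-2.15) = 23.37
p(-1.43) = -16.28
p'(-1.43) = 16.45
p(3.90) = -65.27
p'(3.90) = -34.83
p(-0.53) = -5.38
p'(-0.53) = 7.79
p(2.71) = -30.64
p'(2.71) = -23.38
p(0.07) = -2.44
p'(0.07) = 2.02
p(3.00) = -37.82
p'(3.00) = -26.17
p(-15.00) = -1125.20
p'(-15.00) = 146.99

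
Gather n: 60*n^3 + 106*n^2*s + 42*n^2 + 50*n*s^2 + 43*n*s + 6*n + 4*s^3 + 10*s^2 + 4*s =60*n^3 + n^2*(106*s + 42) + n*(50*s^2 + 43*s + 6) + 4*s^3 + 10*s^2 + 4*s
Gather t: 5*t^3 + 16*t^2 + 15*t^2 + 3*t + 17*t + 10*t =5*t^3 + 31*t^2 + 30*t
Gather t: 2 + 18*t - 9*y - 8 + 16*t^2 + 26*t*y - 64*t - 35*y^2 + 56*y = 16*t^2 + t*(26*y - 46) - 35*y^2 + 47*y - 6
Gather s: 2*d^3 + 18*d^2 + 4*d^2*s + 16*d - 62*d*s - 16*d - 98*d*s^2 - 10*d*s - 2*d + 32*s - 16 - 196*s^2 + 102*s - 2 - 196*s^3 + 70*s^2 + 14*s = 2*d^3 + 18*d^2 - 2*d - 196*s^3 + s^2*(-98*d - 126) + s*(4*d^2 - 72*d + 148) - 18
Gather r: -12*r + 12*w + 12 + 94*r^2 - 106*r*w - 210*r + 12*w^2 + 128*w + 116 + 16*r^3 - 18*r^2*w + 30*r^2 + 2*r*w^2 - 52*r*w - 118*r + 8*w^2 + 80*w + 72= 16*r^3 + r^2*(124 - 18*w) + r*(2*w^2 - 158*w - 340) + 20*w^2 + 220*w + 200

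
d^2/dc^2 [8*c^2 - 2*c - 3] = 16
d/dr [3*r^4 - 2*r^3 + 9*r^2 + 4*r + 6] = 12*r^3 - 6*r^2 + 18*r + 4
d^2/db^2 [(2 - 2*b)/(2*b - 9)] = -56/(2*b - 9)^3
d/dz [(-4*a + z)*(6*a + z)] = 2*a + 2*z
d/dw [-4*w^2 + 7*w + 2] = 7 - 8*w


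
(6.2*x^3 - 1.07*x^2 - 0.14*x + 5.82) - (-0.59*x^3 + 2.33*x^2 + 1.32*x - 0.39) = 6.79*x^3 - 3.4*x^2 - 1.46*x + 6.21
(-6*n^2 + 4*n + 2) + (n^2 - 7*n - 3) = -5*n^2 - 3*n - 1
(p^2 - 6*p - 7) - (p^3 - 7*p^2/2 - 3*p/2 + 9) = -p^3 + 9*p^2/2 - 9*p/2 - 16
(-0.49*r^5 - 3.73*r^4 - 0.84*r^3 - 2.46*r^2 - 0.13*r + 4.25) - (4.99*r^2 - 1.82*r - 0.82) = -0.49*r^5 - 3.73*r^4 - 0.84*r^3 - 7.45*r^2 + 1.69*r + 5.07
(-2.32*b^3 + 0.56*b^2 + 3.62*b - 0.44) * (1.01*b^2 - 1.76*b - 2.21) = -2.3432*b^5 + 4.6488*b^4 + 7.7978*b^3 - 8.0532*b^2 - 7.2258*b + 0.9724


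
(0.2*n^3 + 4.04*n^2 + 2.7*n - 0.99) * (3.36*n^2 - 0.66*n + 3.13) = 0.672*n^5 + 13.4424*n^4 + 7.0316*n^3 + 7.5368*n^2 + 9.1044*n - 3.0987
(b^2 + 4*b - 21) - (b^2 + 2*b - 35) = 2*b + 14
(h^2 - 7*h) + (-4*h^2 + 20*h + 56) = -3*h^2 + 13*h + 56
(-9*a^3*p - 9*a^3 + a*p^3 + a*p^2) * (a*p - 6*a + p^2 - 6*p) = -9*a^4*p^2 + 45*a^4*p + 54*a^4 - 9*a^3*p^3 + 45*a^3*p^2 + 54*a^3*p + a^2*p^4 - 5*a^2*p^3 - 6*a^2*p^2 + a*p^5 - 5*a*p^4 - 6*a*p^3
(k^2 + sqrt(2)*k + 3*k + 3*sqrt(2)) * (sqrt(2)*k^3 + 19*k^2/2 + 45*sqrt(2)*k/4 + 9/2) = sqrt(2)*k^5 + 3*sqrt(2)*k^4 + 23*k^4/2 + 83*sqrt(2)*k^3/4 + 69*k^3/2 + 27*k^2 + 249*sqrt(2)*k^2/4 + 9*sqrt(2)*k/2 + 81*k + 27*sqrt(2)/2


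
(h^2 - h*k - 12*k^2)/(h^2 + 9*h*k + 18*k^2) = (h - 4*k)/(h + 6*k)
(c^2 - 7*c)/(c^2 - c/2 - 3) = 2*c*(7 - c)/(-2*c^2 + c + 6)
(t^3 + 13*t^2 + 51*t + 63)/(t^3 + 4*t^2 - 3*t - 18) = (t + 7)/(t - 2)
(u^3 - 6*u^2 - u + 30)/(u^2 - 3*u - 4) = (-u^3 + 6*u^2 + u - 30)/(-u^2 + 3*u + 4)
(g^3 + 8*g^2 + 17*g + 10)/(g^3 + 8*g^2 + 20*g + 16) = (g^2 + 6*g + 5)/(g^2 + 6*g + 8)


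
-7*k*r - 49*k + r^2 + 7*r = (-7*k + r)*(r + 7)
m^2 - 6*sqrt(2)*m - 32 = (m - 8*sqrt(2))*(m + 2*sqrt(2))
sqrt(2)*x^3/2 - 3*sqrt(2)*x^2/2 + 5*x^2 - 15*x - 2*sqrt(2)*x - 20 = (x - 4)*(x + 5*sqrt(2))*(sqrt(2)*x/2 + sqrt(2)/2)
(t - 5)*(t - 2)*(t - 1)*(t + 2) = t^4 - 6*t^3 + t^2 + 24*t - 20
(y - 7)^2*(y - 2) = y^3 - 16*y^2 + 77*y - 98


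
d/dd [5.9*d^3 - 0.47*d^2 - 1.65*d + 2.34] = 17.7*d^2 - 0.94*d - 1.65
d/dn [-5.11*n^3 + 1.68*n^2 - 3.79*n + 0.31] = -15.33*n^2 + 3.36*n - 3.79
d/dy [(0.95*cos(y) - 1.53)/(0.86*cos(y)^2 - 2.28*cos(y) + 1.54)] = (0.817*cos(y)^2 - 2.6316*cos(y) + 2.0254)*sin(y)/(0.7396*cos(y)^4 - 3.9216*cos(y)^3 + 7.8472*cos(y)^2 - 7.0224*cos(y) + 2.3716)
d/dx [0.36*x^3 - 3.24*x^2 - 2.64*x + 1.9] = 1.08*x^2 - 6.48*x - 2.64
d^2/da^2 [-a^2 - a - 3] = -2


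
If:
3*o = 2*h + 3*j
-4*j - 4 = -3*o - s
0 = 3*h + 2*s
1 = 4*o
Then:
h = 51/14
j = -61/28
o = 1/4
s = -153/28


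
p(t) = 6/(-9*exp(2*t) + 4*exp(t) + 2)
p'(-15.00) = 0.00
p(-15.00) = 3.00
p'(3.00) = 0.00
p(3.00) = 0.00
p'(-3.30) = -0.16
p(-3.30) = 2.81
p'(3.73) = 0.00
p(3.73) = -0.00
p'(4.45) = 0.00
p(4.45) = -0.00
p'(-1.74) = -0.15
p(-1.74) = 2.47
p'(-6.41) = -0.01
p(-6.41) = 2.99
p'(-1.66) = -0.11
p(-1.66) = 2.46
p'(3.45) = 0.00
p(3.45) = -0.00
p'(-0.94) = 1.48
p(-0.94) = 2.74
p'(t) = 6*(18*exp(2*t) - 4*exp(t))/(-9*exp(2*t) + 4*exp(t) + 2)^2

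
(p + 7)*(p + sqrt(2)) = p^2 + sqrt(2)*p + 7*p + 7*sqrt(2)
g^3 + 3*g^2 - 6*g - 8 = (g - 2)*(g + 1)*(g + 4)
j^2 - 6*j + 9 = (j - 3)^2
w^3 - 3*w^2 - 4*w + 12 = (w - 3)*(w - 2)*(w + 2)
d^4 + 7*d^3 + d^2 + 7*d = d*(d + 7)*(d - I)*(d + I)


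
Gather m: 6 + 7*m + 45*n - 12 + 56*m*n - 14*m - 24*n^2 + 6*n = m*(56*n - 7) - 24*n^2 + 51*n - 6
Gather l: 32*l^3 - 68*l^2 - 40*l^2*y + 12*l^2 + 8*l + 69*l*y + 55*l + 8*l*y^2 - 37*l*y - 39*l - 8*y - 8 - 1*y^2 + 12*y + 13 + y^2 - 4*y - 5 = 32*l^3 + l^2*(-40*y - 56) + l*(8*y^2 + 32*y + 24)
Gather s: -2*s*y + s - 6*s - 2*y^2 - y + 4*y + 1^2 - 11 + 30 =s*(-2*y - 5) - 2*y^2 + 3*y + 20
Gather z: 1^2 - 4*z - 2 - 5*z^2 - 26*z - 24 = -5*z^2 - 30*z - 25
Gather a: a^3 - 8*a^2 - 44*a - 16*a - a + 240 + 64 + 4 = a^3 - 8*a^2 - 61*a + 308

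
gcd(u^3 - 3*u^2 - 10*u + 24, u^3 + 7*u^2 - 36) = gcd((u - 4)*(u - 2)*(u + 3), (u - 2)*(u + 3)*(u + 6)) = u^2 + u - 6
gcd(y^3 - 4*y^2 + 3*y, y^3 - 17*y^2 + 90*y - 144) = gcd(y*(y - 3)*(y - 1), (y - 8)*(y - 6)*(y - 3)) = y - 3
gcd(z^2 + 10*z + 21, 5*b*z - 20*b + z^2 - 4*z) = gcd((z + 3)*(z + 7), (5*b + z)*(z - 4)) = 1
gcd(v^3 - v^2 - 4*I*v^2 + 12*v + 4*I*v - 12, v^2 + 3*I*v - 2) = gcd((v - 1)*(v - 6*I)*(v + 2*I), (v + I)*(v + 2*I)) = v + 2*I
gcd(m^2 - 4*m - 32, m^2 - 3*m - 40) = m - 8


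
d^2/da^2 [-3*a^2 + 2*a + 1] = -6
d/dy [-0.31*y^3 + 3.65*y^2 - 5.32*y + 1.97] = -0.93*y^2 + 7.3*y - 5.32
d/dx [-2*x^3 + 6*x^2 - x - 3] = -6*x^2 + 12*x - 1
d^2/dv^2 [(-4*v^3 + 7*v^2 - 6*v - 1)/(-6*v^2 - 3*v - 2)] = 2*(330*v^3 + 432*v^2 - 114*v - 67)/(216*v^6 + 324*v^5 + 378*v^4 + 243*v^3 + 126*v^2 + 36*v + 8)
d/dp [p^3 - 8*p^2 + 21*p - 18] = 3*p^2 - 16*p + 21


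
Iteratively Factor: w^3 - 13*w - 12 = (w + 1)*(w^2 - w - 12) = (w - 4)*(w + 1)*(w + 3)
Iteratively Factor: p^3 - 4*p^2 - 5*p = (p)*(p^2 - 4*p - 5) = p*(p + 1)*(p - 5)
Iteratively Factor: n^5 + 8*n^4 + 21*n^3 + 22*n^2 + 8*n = (n + 1)*(n^4 + 7*n^3 + 14*n^2 + 8*n) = (n + 1)^2*(n^3 + 6*n^2 + 8*n) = n*(n + 1)^2*(n^2 + 6*n + 8) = n*(n + 1)^2*(n + 4)*(n + 2)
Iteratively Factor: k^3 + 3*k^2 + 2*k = (k + 2)*(k^2 + k) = k*(k + 2)*(k + 1)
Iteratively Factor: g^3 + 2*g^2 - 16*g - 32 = (g + 4)*(g^2 - 2*g - 8) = (g + 2)*(g + 4)*(g - 4)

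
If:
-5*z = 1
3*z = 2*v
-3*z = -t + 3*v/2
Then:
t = -21/20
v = -3/10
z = -1/5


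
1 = 1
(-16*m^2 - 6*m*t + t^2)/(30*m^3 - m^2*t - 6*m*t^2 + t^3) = (-8*m + t)/(15*m^2 - 8*m*t + t^2)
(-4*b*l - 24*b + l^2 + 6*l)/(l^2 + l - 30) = (-4*b + l)/(l - 5)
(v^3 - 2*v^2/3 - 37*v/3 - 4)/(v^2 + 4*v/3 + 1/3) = (v^2 - v - 12)/(v + 1)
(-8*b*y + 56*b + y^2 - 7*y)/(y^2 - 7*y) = (-8*b + y)/y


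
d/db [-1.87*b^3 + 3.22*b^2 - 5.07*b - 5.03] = -5.61*b^2 + 6.44*b - 5.07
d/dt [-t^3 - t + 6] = -3*t^2 - 1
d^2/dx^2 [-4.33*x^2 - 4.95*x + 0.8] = -8.66000000000000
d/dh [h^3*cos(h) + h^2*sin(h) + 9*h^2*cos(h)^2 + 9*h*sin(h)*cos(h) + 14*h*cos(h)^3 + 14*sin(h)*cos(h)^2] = -h^3*sin(h) - 9*h^2*sin(2*h) + 4*h^2*cos(h) - 17*h*sin(h)/2 - 21*h*sin(3*h)/2 + 18*h*cos(2*h) + 9*h + 9*sin(2*h)/2 + 14*cos(h) + 14*cos(3*h)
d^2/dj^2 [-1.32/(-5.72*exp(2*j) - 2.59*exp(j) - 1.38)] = (1.32*(11.44*exp(j) + 2.59)*(22.88*exp(j) + 5.18)*exp(j) - (30.2016*exp(j) + 3.4188)*(5.72*exp(2*j) + 2.59*exp(j) + 1.38))*exp(j)/(5.72*exp(2*j) + 2.59*exp(j) + 1.38)^3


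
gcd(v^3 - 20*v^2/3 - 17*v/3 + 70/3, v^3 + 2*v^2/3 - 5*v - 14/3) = v + 2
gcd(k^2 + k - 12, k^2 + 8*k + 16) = k + 4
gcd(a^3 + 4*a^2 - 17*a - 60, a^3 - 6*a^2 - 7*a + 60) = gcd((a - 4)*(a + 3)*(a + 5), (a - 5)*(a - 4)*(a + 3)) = a^2 - a - 12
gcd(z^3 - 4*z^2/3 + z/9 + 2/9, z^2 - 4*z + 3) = z - 1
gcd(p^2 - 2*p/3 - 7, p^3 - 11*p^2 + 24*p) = p - 3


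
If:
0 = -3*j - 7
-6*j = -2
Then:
No Solution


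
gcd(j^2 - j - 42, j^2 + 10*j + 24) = j + 6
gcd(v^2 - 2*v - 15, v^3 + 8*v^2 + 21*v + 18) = v + 3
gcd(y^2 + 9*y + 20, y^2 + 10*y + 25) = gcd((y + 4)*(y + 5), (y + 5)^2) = y + 5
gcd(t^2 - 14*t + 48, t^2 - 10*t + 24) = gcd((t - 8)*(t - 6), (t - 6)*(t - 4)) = t - 6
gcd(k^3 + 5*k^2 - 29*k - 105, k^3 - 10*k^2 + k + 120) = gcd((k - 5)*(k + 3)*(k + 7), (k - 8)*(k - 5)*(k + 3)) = k^2 - 2*k - 15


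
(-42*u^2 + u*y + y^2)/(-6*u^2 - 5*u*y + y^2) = (7*u + y)/(u + y)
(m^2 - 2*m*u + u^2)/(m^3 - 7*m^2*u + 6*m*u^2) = (-m + u)/(m*(-m + 6*u))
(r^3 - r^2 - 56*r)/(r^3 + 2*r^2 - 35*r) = (r - 8)/(r - 5)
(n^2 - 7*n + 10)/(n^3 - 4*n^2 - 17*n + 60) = (n - 2)/(n^2 + n - 12)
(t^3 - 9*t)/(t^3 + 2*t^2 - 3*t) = (t - 3)/(t - 1)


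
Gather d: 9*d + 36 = 9*d + 36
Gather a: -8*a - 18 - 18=-8*a - 36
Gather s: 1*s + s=2*s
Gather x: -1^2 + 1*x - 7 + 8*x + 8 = 9*x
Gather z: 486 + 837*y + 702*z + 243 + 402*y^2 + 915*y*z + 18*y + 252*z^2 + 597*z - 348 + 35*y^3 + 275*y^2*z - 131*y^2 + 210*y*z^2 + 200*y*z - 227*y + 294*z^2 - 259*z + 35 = 35*y^3 + 271*y^2 + 628*y + z^2*(210*y + 546) + z*(275*y^2 + 1115*y + 1040) + 416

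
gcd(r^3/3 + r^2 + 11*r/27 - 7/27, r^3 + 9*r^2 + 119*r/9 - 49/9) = r^2 + 2*r - 7/9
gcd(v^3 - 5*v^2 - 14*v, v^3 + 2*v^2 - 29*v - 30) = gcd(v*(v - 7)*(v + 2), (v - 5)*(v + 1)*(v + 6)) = 1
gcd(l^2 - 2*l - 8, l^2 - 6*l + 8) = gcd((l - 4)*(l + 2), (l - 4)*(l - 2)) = l - 4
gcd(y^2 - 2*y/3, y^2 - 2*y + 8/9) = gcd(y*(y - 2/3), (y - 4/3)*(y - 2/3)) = y - 2/3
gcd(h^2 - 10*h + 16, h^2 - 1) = 1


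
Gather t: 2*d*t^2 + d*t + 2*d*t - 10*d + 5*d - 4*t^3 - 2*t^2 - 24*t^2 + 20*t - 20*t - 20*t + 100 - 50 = -5*d - 4*t^3 + t^2*(2*d - 26) + t*(3*d - 20) + 50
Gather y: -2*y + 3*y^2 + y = 3*y^2 - y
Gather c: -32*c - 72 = -32*c - 72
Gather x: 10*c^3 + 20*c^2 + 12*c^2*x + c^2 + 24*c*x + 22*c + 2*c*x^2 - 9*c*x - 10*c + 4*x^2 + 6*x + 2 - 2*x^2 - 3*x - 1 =10*c^3 + 21*c^2 + 12*c + x^2*(2*c + 2) + x*(12*c^2 + 15*c + 3) + 1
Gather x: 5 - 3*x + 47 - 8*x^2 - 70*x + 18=-8*x^2 - 73*x + 70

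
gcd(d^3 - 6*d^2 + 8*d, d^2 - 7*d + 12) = d - 4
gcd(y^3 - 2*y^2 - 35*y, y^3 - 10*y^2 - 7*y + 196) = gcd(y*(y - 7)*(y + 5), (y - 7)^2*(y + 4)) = y - 7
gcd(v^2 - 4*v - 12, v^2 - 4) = v + 2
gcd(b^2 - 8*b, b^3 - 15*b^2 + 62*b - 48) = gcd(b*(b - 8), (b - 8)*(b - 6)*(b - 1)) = b - 8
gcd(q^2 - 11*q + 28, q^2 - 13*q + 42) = q - 7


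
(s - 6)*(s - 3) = s^2 - 9*s + 18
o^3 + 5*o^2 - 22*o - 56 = (o - 4)*(o + 2)*(o + 7)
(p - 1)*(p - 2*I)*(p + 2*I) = p^3 - p^2 + 4*p - 4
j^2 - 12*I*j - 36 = (j - 6*I)^2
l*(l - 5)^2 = l^3 - 10*l^2 + 25*l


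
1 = 1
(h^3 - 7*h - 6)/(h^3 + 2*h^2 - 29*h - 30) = (h^2 - h - 6)/(h^2 + h - 30)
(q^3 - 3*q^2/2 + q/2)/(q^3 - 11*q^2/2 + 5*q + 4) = q*(2*q^2 - 3*q + 1)/(2*q^3 - 11*q^2 + 10*q + 8)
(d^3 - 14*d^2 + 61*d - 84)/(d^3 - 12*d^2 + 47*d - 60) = (d - 7)/(d - 5)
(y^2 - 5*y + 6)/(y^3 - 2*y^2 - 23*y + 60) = (y - 2)/(y^2 + y - 20)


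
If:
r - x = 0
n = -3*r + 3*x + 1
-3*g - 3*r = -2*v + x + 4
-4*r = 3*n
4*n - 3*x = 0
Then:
No Solution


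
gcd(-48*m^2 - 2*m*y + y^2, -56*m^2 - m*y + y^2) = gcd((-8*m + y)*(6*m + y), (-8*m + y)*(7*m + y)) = -8*m + y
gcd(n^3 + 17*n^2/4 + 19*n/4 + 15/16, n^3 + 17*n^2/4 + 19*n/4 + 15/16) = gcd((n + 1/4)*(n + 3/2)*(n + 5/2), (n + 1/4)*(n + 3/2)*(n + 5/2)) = n^3 + 17*n^2/4 + 19*n/4 + 15/16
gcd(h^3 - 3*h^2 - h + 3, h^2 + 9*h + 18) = 1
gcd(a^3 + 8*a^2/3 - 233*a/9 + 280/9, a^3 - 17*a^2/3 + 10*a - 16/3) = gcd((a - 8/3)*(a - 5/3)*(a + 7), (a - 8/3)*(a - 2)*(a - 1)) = a - 8/3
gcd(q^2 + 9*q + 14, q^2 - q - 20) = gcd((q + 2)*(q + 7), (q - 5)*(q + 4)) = 1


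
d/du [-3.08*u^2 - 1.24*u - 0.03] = -6.16*u - 1.24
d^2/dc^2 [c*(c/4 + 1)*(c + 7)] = 3*c/2 + 11/2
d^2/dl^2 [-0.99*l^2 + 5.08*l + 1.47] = -1.98000000000000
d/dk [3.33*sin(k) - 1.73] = 3.33*cos(k)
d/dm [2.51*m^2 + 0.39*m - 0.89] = 5.02*m + 0.39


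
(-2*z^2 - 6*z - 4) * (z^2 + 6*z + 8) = -2*z^4 - 18*z^3 - 56*z^2 - 72*z - 32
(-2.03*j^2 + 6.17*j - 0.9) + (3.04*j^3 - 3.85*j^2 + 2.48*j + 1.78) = 3.04*j^3 - 5.88*j^2 + 8.65*j + 0.88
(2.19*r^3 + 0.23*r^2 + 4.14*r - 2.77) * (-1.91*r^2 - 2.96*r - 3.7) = -4.1829*r^5 - 6.9217*r^4 - 16.6912*r^3 - 7.8147*r^2 - 7.1188*r + 10.249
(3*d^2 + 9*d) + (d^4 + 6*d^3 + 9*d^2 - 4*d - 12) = d^4 + 6*d^3 + 12*d^2 + 5*d - 12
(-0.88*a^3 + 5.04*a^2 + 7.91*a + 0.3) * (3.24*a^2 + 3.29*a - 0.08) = -2.8512*a^5 + 13.4344*a^4 + 42.2804*a^3 + 26.5927*a^2 + 0.3542*a - 0.024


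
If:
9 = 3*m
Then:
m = 3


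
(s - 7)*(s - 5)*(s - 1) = s^3 - 13*s^2 + 47*s - 35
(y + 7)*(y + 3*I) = y^2 + 7*y + 3*I*y + 21*I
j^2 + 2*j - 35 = (j - 5)*(j + 7)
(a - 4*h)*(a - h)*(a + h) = a^3 - 4*a^2*h - a*h^2 + 4*h^3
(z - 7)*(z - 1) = z^2 - 8*z + 7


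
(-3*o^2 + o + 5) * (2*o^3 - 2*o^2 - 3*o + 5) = -6*o^5 + 8*o^4 + 17*o^3 - 28*o^2 - 10*o + 25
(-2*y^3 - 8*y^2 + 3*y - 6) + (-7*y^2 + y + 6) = -2*y^3 - 15*y^2 + 4*y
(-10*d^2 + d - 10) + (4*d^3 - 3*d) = 4*d^3 - 10*d^2 - 2*d - 10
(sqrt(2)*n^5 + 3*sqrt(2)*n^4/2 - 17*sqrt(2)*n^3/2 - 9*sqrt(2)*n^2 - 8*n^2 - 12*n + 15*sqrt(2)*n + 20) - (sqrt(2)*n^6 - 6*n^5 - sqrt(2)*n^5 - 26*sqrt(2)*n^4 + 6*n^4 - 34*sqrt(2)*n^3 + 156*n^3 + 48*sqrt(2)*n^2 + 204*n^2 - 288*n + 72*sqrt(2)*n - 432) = -sqrt(2)*n^6 + 2*sqrt(2)*n^5 + 6*n^5 - 6*n^4 + 55*sqrt(2)*n^4/2 - 156*n^3 + 51*sqrt(2)*n^3/2 - 212*n^2 - 57*sqrt(2)*n^2 - 57*sqrt(2)*n + 276*n + 452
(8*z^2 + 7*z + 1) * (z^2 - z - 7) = 8*z^4 - z^3 - 62*z^2 - 50*z - 7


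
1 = 1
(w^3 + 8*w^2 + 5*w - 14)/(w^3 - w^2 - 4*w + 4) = (w + 7)/(w - 2)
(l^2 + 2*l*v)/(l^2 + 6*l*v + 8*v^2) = l/(l + 4*v)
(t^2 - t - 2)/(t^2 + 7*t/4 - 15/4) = 4*(t^2 - t - 2)/(4*t^2 + 7*t - 15)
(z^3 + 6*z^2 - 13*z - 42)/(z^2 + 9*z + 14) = z - 3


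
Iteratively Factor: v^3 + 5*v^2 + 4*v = (v)*(v^2 + 5*v + 4) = v*(v + 4)*(v + 1)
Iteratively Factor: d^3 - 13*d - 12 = (d + 1)*(d^2 - d - 12) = (d - 4)*(d + 1)*(d + 3)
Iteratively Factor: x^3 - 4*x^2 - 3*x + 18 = (x - 3)*(x^2 - x - 6) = (x - 3)*(x + 2)*(x - 3)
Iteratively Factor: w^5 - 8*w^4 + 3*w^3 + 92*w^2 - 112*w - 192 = (w + 3)*(w^4 - 11*w^3 + 36*w^2 - 16*w - 64) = (w - 4)*(w + 3)*(w^3 - 7*w^2 + 8*w + 16) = (w - 4)^2*(w + 3)*(w^2 - 3*w - 4) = (w - 4)^3*(w + 3)*(w + 1)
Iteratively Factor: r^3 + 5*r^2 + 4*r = (r)*(r^2 + 5*r + 4) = r*(r + 1)*(r + 4)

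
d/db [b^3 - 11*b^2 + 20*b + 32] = 3*b^2 - 22*b + 20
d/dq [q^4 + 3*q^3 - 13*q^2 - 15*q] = 4*q^3 + 9*q^2 - 26*q - 15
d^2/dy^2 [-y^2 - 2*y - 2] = -2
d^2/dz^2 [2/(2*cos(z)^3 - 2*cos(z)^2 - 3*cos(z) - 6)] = 2*(-2*(4*cos(z) - 3*cos(2*z))^2*sin(z)^2 + (-3*cos(z) - 8*cos(2*z) + 9*cos(3*z))*(3*cos(z) + 2*cos(2*z) - cos(3*z) + 14)/4)/(3*cos(z)/2 + cos(2*z) - cos(3*z)/2 + 7)^3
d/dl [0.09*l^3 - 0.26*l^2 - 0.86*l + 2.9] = 0.27*l^2 - 0.52*l - 0.86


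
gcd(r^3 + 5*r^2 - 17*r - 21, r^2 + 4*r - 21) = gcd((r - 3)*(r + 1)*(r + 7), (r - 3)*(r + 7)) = r^2 + 4*r - 21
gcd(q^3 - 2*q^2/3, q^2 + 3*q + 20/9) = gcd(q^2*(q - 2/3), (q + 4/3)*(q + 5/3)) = 1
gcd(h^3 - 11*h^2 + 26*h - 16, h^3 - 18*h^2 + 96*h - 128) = h^2 - 10*h + 16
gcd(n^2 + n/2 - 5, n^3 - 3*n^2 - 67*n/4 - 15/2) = n + 5/2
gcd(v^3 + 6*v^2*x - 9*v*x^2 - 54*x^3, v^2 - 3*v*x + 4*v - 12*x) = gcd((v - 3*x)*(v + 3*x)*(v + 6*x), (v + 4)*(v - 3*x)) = -v + 3*x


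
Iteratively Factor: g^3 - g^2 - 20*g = (g)*(g^2 - g - 20) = g*(g - 5)*(g + 4)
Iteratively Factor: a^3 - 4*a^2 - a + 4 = (a + 1)*(a^2 - 5*a + 4) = (a - 1)*(a + 1)*(a - 4)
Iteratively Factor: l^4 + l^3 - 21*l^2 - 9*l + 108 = (l - 3)*(l^3 + 4*l^2 - 9*l - 36) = (l - 3)*(l + 3)*(l^2 + l - 12) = (l - 3)^2*(l + 3)*(l + 4)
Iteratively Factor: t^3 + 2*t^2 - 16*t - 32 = (t + 4)*(t^2 - 2*t - 8) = (t - 4)*(t + 4)*(t + 2)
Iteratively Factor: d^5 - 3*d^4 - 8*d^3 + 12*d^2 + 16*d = (d - 4)*(d^4 + d^3 - 4*d^2 - 4*d) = d*(d - 4)*(d^3 + d^2 - 4*d - 4) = d*(d - 4)*(d + 1)*(d^2 - 4) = d*(d - 4)*(d - 2)*(d + 1)*(d + 2)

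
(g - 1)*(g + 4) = g^2 + 3*g - 4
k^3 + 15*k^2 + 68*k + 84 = (k + 2)*(k + 6)*(k + 7)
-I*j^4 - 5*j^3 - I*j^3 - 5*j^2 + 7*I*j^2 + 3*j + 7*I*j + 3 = (j - 3*I)*(j - I)^2*(-I*j - I)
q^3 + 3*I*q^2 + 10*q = q*(q - 2*I)*(q + 5*I)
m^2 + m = m*(m + 1)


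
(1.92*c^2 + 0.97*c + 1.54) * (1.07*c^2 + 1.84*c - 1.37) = 2.0544*c^4 + 4.5707*c^3 + 0.8022*c^2 + 1.5047*c - 2.1098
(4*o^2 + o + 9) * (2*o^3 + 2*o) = 8*o^5 + 2*o^4 + 26*o^3 + 2*o^2 + 18*o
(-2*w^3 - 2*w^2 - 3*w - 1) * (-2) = 4*w^3 + 4*w^2 + 6*w + 2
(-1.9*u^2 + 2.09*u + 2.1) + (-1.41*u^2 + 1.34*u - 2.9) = -3.31*u^2 + 3.43*u - 0.8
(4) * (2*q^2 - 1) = 8*q^2 - 4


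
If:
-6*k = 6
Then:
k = -1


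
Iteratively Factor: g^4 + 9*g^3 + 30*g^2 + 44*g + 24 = (g + 2)*(g^3 + 7*g^2 + 16*g + 12) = (g + 2)^2*(g^2 + 5*g + 6) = (g + 2)^2*(g + 3)*(g + 2)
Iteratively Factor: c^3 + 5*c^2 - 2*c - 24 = (c - 2)*(c^2 + 7*c + 12) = (c - 2)*(c + 3)*(c + 4)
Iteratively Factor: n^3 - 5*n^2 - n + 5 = (n - 1)*(n^2 - 4*n - 5) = (n - 1)*(n + 1)*(n - 5)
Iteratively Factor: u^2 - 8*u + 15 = (u - 5)*(u - 3)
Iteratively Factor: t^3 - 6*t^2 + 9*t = (t - 3)*(t^2 - 3*t) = t*(t - 3)*(t - 3)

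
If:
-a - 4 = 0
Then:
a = -4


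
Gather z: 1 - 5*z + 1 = 2 - 5*z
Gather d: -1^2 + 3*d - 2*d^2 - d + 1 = -2*d^2 + 2*d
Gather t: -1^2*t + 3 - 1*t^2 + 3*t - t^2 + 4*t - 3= -2*t^2 + 6*t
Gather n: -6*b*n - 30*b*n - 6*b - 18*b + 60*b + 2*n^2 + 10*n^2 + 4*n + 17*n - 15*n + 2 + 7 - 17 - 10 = 36*b + 12*n^2 + n*(6 - 36*b) - 18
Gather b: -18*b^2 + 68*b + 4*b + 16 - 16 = -18*b^2 + 72*b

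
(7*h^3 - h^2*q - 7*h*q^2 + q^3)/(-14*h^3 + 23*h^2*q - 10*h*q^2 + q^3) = (h + q)/(-2*h + q)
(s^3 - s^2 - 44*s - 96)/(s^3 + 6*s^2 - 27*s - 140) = (s^2 - 5*s - 24)/(s^2 + 2*s - 35)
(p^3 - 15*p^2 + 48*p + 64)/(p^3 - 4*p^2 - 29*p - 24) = (p - 8)/(p + 3)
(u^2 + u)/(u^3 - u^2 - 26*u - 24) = u/(u^2 - 2*u - 24)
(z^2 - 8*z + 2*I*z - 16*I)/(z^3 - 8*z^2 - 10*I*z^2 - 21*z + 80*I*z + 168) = (z + 2*I)/(z^2 - 10*I*z - 21)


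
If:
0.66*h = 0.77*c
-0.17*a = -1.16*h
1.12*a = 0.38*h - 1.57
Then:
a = -1.48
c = -0.19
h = -0.22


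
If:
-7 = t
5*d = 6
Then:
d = 6/5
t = -7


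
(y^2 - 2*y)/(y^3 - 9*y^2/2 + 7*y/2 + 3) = 2*y/(2*y^2 - 5*y - 3)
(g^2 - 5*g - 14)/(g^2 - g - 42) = (g + 2)/(g + 6)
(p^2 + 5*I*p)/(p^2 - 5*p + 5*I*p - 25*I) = p/(p - 5)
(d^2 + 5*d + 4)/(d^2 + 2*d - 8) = (d + 1)/(d - 2)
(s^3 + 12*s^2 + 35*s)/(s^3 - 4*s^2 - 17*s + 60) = s*(s^2 + 12*s + 35)/(s^3 - 4*s^2 - 17*s + 60)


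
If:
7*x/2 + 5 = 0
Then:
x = -10/7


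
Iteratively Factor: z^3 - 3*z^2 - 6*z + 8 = (z + 2)*(z^2 - 5*z + 4) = (z - 1)*(z + 2)*(z - 4)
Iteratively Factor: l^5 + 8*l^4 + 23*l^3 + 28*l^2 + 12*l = (l)*(l^4 + 8*l^3 + 23*l^2 + 28*l + 12) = l*(l + 2)*(l^3 + 6*l^2 + 11*l + 6) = l*(l + 2)^2*(l^2 + 4*l + 3) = l*(l + 1)*(l + 2)^2*(l + 3)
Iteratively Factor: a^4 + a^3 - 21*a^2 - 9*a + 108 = (a - 3)*(a^3 + 4*a^2 - 9*a - 36) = (a - 3)*(a + 3)*(a^2 + a - 12) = (a - 3)*(a + 3)*(a + 4)*(a - 3)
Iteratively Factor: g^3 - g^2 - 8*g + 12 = (g + 3)*(g^2 - 4*g + 4) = (g - 2)*(g + 3)*(g - 2)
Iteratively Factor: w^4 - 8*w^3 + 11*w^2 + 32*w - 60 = (w + 2)*(w^3 - 10*w^2 + 31*w - 30) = (w - 5)*(w + 2)*(w^2 - 5*w + 6) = (w - 5)*(w - 2)*(w + 2)*(w - 3)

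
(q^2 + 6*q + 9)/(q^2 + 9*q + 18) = (q + 3)/(q + 6)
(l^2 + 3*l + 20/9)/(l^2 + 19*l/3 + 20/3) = (l + 5/3)/(l + 5)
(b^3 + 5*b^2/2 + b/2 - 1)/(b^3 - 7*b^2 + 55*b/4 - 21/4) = 2*(b^2 + 3*b + 2)/(2*b^2 - 13*b + 21)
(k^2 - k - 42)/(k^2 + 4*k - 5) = (k^2 - k - 42)/(k^2 + 4*k - 5)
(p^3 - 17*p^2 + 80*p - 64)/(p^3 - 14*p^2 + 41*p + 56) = (p^2 - 9*p + 8)/(p^2 - 6*p - 7)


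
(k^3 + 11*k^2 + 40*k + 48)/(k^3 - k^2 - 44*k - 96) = (k + 4)/(k - 8)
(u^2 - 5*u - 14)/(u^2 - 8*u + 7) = (u + 2)/(u - 1)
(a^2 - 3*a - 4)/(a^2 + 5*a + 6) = (a^2 - 3*a - 4)/(a^2 + 5*a + 6)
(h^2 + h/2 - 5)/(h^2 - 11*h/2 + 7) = (2*h + 5)/(2*h - 7)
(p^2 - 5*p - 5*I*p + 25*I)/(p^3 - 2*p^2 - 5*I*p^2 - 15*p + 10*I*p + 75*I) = 1/(p + 3)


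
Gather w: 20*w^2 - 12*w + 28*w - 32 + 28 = 20*w^2 + 16*w - 4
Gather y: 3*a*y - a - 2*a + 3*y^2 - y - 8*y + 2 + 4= -3*a + 3*y^2 + y*(3*a - 9) + 6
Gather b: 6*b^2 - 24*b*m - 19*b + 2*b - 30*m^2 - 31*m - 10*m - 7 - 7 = 6*b^2 + b*(-24*m - 17) - 30*m^2 - 41*m - 14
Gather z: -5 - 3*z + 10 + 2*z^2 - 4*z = 2*z^2 - 7*z + 5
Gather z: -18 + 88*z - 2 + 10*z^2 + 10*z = 10*z^2 + 98*z - 20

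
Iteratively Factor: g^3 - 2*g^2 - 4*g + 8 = (g - 2)*(g^2 - 4) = (g - 2)^2*(g + 2)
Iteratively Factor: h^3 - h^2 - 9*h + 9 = (h + 3)*(h^2 - 4*h + 3) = (h - 1)*(h + 3)*(h - 3)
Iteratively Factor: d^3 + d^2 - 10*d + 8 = (d - 2)*(d^2 + 3*d - 4) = (d - 2)*(d + 4)*(d - 1)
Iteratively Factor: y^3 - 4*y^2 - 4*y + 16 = (y - 2)*(y^2 - 2*y - 8) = (y - 4)*(y - 2)*(y + 2)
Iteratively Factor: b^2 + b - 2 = (b + 2)*(b - 1)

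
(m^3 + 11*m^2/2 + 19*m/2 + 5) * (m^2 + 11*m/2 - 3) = m^5 + 11*m^4 + 147*m^3/4 + 163*m^2/4 - m - 15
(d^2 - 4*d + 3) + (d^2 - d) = 2*d^2 - 5*d + 3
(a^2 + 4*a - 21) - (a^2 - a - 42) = 5*a + 21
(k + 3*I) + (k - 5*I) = 2*k - 2*I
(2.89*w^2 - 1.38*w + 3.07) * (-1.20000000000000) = -3.468*w^2 + 1.656*w - 3.684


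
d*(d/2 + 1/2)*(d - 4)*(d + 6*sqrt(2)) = d^4/2 - 3*d^3/2 + 3*sqrt(2)*d^3 - 9*sqrt(2)*d^2 - 2*d^2 - 12*sqrt(2)*d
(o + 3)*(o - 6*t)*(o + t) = o^3 - 5*o^2*t + 3*o^2 - 6*o*t^2 - 15*o*t - 18*t^2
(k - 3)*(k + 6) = k^2 + 3*k - 18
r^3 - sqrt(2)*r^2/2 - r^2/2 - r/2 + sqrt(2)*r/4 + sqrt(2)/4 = (r - 1)*(r + 1/2)*(r - sqrt(2)/2)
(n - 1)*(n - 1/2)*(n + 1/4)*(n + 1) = n^4 - n^3/4 - 9*n^2/8 + n/4 + 1/8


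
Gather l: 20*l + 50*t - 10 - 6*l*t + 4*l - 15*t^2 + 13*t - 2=l*(24 - 6*t) - 15*t^2 + 63*t - 12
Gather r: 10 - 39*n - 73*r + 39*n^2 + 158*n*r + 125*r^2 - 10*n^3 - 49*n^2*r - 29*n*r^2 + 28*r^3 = -10*n^3 + 39*n^2 - 39*n + 28*r^3 + r^2*(125 - 29*n) + r*(-49*n^2 + 158*n - 73) + 10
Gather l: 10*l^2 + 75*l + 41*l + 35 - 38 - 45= 10*l^2 + 116*l - 48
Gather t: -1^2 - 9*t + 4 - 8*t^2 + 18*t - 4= -8*t^2 + 9*t - 1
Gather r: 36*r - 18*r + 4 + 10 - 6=18*r + 8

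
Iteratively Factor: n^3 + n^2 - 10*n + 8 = (n + 4)*(n^2 - 3*n + 2) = (n - 1)*(n + 4)*(n - 2)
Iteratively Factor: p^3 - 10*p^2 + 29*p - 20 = (p - 1)*(p^2 - 9*p + 20) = (p - 4)*(p - 1)*(p - 5)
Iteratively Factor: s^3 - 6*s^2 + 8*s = (s)*(s^2 - 6*s + 8) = s*(s - 2)*(s - 4)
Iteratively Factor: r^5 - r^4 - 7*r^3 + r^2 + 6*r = (r)*(r^4 - r^3 - 7*r^2 + r + 6) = r*(r - 1)*(r^3 - 7*r - 6) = r*(r - 1)*(r + 1)*(r^2 - r - 6) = r*(r - 3)*(r - 1)*(r + 1)*(r + 2)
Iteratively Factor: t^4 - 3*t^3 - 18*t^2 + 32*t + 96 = (t - 4)*(t^3 + t^2 - 14*t - 24) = (t - 4)^2*(t^2 + 5*t + 6) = (t - 4)^2*(t + 3)*(t + 2)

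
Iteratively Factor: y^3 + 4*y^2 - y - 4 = (y + 4)*(y^2 - 1) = (y - 1)*(y + 4)*(y + 1)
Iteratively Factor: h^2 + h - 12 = (h - 3)*(h + 4)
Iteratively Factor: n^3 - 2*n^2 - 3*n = (n - 3)*(n^2 + n) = (n - 3)*(n + 1)*(n)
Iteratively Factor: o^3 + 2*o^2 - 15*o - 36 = (o - 4)*(o^2 + 6*o + 9) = (o - 4)*(o + 3)*(o + 3)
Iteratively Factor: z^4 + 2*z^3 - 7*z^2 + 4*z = (z + 4)*(z^3 - 2*z^2 + z) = (z - 1)*(z + 4)*(z^2 - z) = (z - 1)^2*(z + 4)*(z)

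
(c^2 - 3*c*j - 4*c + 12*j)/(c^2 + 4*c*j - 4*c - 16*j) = (c - 3*j)/(c + 4*j)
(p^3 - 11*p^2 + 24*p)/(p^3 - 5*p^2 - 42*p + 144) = p/(p + 6)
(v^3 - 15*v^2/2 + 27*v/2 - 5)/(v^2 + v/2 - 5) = (2*v^2 - 11*v + 5)/(2*v + 5)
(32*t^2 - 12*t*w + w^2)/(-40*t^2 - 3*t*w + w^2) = (-4*t + w)/(5*t + w)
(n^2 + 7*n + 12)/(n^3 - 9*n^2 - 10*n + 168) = (n + 3)/(n^2 - 13*n + 42)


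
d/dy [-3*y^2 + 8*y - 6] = 8 - 6*y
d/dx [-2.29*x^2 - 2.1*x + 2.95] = -4.58*x - 2.1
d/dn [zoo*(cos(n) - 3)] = zoo*sin(n)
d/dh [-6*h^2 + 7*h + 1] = 7 - 12*h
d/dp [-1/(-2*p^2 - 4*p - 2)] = (-p - 1)/(p^2 + 2*p + 1)^2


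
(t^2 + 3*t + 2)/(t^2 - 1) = (t + 2)/(t - 1)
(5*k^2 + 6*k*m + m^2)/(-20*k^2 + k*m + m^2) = (-k - m)/(4*k - m)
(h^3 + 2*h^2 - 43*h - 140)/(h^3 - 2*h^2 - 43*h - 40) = (h^2 - 3*h - 28)/(h^2 - 7*h - 8)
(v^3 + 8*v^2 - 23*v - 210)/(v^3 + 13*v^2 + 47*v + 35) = (v^2 + v - 30)/(v^2 + 6*v + 5)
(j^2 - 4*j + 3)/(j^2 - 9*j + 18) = (j - 1)/(j - 6)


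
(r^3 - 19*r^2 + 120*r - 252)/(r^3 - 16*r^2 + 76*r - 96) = (r^2 - 13*r + 42)/(r^2 - 10*r + 16)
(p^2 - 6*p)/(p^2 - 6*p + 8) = p*(p - 6)/(p^2 - 6*p + 8)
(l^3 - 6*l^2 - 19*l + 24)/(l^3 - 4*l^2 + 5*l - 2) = (l^2 - 5*l - 24)/(l^2 - 3*l + 2)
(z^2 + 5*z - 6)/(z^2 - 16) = (z^2 + 5*z - 6)/(z^2 - 16)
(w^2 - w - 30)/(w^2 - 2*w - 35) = (w - 6)/(w - 7)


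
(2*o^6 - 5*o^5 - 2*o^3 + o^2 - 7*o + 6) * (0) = 0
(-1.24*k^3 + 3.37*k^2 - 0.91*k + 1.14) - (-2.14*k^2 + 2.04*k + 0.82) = -1.24*k^3 + 5.51*k^2 - 2.95*k + 0.32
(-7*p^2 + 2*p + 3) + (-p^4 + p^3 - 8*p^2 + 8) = -p^4 + p^3 - 15*p^2 + 2*p + 11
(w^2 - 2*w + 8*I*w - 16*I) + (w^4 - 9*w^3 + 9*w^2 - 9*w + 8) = w^4 - 9*w^3 + 10*w^2 - 11*w + 8*I*w + 8 - 16*I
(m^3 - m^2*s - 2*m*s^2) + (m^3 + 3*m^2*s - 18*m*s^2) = 2*m^3 + 2*m^2*s - 20*m*s^2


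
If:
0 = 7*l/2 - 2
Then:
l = 4/7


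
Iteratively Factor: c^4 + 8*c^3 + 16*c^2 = (c)*(c^3 + 8*c^2 + 16*c) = c^2*(c^2 + 8*c + 16) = c^2*(c + 4)*(c + 4)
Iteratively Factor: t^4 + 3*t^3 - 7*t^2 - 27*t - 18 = (t + 2)*(t^3 + t^2 - 9*t - 9) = (t - 3)*(t + 2)*(t^2 + 4*t + 3) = (t - 3)*(t + 2)*(t + 3)*(t + 1)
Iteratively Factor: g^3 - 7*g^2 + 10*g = (g - 2)*(g^2 - 5*g) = (g - 5)*(g - 2)*(g)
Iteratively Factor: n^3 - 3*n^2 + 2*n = (n - 2)*(n^2 - n) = n*(n - 2)*(n - 1)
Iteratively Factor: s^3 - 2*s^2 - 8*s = (s)*(s^2 - 2*s - 8) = s*(s - 4)*(s + 2)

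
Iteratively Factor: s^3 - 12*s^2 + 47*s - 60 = (s - 3)*(s^2 - 9*s + 20) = (s - 5)*(s - 3)*(s - 4)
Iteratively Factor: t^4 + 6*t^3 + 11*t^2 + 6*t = (t)*(t^3 + 6*t^2 + 11*t + 6) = t*(t + 1)*(t^2 + 5*t + 6) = t*(t + 1)*(t + 2)*(t + 3)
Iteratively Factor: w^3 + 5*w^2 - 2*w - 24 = (w + 3)*(w^2 + 2*w - 8) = (w + 3)*(w + 4)*(w - 2)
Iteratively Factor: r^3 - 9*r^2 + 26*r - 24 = (r - 3)*(r^2 - 6*r + 8) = (r - 4)*(r - 3)*(r - 2)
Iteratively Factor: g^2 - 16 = (g - 4)*(g + 4)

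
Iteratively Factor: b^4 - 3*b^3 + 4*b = (b - 2)*(b^3 - b^2 - 2*b) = b*(b - 2)*(b^2 - b - 2) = b*(b - 2)^2*(b + 1)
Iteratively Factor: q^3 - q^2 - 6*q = (q)*(q^2 - q - 6) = q*(q - 3)*(q + 2)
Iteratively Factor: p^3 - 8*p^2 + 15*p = (p - 3)*(p^2 - 5*p) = p*(p - 3)*(p - 5)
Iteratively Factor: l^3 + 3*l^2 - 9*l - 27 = (l - 3)*(l^2 + 6*l + 9) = (l - 3)*(l + 3)*(l + 3)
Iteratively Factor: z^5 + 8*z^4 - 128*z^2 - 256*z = (z)*(z^4 + 8*z^3 - 128*z - 256) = z*(z - 4)*(z^3 + 12*z^2 + 48*z + 64) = z*(z - 4)*(z + 4)*(z^2 + 8*z + 16) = z*(z - 4)*(z + 4)^2*(z + 4)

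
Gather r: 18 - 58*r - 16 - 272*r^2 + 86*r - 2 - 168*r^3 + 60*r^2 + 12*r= -168*r^3 - 212*r^2 + 40*r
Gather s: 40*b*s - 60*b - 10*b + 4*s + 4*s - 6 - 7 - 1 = -70*b + s*(40*b + 8) - 14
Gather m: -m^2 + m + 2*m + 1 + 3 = -m^2 + 3*m + 4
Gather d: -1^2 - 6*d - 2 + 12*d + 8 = 6*d + 5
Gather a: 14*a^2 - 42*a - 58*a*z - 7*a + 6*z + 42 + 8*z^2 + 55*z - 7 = 14*a^2 + a*(-58*z - 49) + 8*z^2 + 61*z + 35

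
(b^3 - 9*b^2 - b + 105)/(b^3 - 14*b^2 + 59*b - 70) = (b + 3)/(b - 2)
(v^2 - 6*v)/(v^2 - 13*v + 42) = v/(v - 7)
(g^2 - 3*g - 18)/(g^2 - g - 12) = (g - 6)/(g - 4)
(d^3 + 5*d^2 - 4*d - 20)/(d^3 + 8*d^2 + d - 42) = (d^2 + 7*d + 10)/(d^2 + 10*d + 21)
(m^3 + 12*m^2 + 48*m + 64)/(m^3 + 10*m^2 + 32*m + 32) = (m + 4)/(m + 2)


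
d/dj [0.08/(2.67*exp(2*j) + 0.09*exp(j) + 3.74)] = (-0.4272*exp(j) - 0.0072)*exp(j)/(2.67*exp(2*j) + 0.09*exp(j) + 3.74)^2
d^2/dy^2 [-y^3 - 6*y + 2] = -6*y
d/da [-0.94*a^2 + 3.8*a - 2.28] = 3.8 - 1.88*a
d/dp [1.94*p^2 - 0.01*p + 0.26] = 3.88*p - 0.01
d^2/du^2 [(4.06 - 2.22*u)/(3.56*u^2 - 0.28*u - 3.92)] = ((2.22*u - 4.06)*(7.12*u - 0.28)*(14.24*u - 0.56) + (47.4192*u - 30.1504)*(-3.56*u^2 + 0.28*u + 3.92))/(-3.56*u^2 + 0.28*u + 3.92)^3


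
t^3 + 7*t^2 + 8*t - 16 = (t - 1)*(t + 4)^2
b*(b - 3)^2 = b^3 - 6*b^2 + 9*b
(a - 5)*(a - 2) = a^2 - 7*a + 10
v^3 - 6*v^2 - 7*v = v*(v - 7)*(v + 1)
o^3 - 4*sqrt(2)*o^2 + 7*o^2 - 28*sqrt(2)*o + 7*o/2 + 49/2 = (o + 7)*(o - 7*sqrt(2)/2)*(o - sqrt(2)/2)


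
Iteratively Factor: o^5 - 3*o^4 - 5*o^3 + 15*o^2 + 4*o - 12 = (o + 2)*(o^4 - 5*o^3 + 5*o^2 + 5*o - 6) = (o - 1)*(o + 2)*(o^3 - 4*o^2 + o + 6) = (o - 2)*(o - 1)*(o + 2)*(o^2 - 2*o - 3) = (o - 2)*(o - 1)*(o + 1)*(o + 2)*(o - 3)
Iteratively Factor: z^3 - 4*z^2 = (z)*(z^2 - 4*z) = z^2*(z - 4)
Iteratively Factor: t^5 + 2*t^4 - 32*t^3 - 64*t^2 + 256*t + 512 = (t - 4)*(t^4 + 6*t^3 - 8*t^2 - 96*t - 128) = (t - 4)*(t + 4)*(t^3 + 2*t^2 - 16*t - 32) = (t - 4)^2*(t + 4)*(t^2 + 6*t + 8) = (t - 4)^2*(t + 4)^2*(t + 2)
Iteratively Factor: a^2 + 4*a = (a)*(a + 4)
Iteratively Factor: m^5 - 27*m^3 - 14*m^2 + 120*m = (m)*(m^4 - 27*m^2 - 14*m + 120) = m*(m - 5)*(m^3 + 5*m^2 - 2*m - 24) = m*(m - 5)*(m + 3)*(m^2 + 2*m - 8) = m*(m - 5)*(m - 2)*(m + 3)*(m + 4)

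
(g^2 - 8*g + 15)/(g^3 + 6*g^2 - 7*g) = (g^2 - 8*g + 15)/(g*(g^2 + 6*g - 7))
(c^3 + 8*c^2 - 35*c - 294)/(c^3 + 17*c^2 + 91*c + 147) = (c - 6)/(c + 3)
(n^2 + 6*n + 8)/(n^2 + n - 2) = (n + 4)/(n - 1)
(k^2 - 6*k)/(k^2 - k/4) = 4*(k - 6)/(4*k - 1)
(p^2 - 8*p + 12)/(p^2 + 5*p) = (p^2 - 8*p + 12)/(p*(p + 5))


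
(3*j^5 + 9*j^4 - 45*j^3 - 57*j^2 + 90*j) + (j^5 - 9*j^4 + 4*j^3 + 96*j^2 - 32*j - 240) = 4*j^5 - 41*j^3 + 39*j^2 + 58*j - 240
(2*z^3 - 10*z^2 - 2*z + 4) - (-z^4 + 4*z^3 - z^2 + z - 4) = z^4 - 2*z^3 - 9*z^2 - 3*z + 8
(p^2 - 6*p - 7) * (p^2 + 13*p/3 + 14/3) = p^4 - 5*p^3/3 - 85*p^2/3 - 175*p/3 - 98/3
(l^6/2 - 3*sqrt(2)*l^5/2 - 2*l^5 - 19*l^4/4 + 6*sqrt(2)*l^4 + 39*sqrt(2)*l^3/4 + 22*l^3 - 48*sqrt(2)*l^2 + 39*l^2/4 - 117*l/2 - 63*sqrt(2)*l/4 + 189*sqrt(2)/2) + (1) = l^6/2 - 3*sqrt(2)*l^5/2 - 2*l^5 - 19*l^4/4 + 6*sqrt(2)*l^4 + 39*sqrt(2)*l^3/4 + 22*l^3 - 48*sqrt(2)*l^2 + 39*l^2/4 - 117*l/2 - 63*sqrt(2)*l/4 + 1 + 189*sqrt(2)/2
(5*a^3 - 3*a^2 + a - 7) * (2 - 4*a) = -20*a^4 + 22*a^3 - 10*a^2 + 30*a - 14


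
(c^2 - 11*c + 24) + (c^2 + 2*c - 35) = 2*c^2 - 9*c - 11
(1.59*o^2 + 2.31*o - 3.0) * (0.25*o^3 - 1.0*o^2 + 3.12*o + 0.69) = 0.3975*o^5 - 1.0125*o^4 + 1.9008*o^3 + 11.3043*o^2 - 7.7661*o - 2.07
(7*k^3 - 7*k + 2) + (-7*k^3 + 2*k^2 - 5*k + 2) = 2*k^2 - 12*k + 4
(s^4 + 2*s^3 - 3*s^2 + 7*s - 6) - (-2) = s^4 + 2*s^3 - 3*s^2 + 7*s - 4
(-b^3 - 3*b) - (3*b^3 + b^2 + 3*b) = -4*b^3 - b^2 - 6*b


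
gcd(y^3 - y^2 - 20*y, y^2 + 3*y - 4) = y + 4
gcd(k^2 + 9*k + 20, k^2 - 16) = k + 4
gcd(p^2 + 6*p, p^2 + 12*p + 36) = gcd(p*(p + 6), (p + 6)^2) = p + 6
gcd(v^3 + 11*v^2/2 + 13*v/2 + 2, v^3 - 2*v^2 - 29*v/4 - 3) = v + 1/2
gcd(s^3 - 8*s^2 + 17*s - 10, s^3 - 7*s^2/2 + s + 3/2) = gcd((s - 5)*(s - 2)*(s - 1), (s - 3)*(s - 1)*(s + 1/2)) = s - 1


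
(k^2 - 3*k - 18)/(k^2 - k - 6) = (-k^2 + 3*k + 18)/(-k^2 + k + 6)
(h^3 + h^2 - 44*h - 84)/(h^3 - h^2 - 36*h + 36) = (h^2 - 5*h - 14)/(h^2 - 7*h + 6)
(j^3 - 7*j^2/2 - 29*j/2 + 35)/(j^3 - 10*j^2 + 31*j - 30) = (j + 7/2)/(j - 3)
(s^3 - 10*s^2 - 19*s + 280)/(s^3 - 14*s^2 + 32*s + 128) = (s^2 - 2*s - 35)/(s^2 - 6*s - 16)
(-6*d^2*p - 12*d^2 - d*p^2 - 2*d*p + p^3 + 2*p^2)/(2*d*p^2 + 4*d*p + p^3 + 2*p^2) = (-3*d + p)/p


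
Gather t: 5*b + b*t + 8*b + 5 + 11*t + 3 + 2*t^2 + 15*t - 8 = 13*b + 2*t^2 + t*(b + 26)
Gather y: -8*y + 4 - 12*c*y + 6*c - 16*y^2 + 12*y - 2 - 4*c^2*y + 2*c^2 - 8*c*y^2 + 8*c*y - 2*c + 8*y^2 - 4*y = 2*c^2 + 4*c + y^2*(-8*c - 8) + y*(-4*c^2 - 4*c) + 2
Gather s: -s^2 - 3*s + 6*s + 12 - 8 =-s^2 + 3*s + 4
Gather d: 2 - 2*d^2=2 - 2*d^2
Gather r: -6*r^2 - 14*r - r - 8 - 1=-6*r^2 - 15*r - 9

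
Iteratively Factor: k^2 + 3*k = (k + 3)*(k)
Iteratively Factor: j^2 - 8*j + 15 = (j - 3)*(j - 5)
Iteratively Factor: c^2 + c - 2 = (c + 2)*(c - 1)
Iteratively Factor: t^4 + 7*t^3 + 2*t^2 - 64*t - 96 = (t + 4)*(t^3 + 3*t^2 - 10*t - 24) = (t + 4)^2*(t^2 - t - 6) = (t - 3)*(t + 4)^2*(t + 2)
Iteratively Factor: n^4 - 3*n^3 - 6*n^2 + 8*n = (n - 1)*(n^3 - 2*n^2 - 8*n) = n*(n - 1)*(n^2 - 2*n - 8) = n*(n - 4)*(n - 1)*(n + 2)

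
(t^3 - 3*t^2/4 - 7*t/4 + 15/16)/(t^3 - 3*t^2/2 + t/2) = (t^2 - t/4 - 15/8)/(t*(t - 1))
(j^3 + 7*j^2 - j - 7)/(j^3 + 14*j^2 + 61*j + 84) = (j^2 - 1)/(j^2 + 7*j + 12)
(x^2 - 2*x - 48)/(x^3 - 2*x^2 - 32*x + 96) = (x - 8)/(x^2 - 8*x + 16)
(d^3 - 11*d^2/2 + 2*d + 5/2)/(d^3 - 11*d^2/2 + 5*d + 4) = (d^2 - 6*d + 5)/(d^2 - 6*d + 8)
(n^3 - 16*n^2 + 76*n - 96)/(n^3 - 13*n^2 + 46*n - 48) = (n - 6)/(n - 3)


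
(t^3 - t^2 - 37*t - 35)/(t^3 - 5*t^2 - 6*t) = (t^2 - 2*t - 35)/(t*(t - 6))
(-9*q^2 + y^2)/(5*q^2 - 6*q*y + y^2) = (-9*q^2 + y^2)/(5*q^2 - 6*q*y + y^2)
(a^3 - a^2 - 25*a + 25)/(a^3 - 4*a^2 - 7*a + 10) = (a + 5)/(a + 2)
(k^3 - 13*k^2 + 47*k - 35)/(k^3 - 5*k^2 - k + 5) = (k - 7)/(k + 1)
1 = 1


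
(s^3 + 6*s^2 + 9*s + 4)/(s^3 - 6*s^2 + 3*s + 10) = (s^2 + 5*s + 4)/(s^2 - 7*s + 10)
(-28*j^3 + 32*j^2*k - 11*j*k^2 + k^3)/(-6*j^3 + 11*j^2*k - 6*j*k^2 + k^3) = (14*j^2 - 9*j*k + k^2)/(3*j^2 - 4*j*k + k^2)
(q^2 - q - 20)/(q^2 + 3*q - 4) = (q - 5)/(q - 1)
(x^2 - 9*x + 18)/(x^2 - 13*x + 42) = (x - 3)/(x - 7)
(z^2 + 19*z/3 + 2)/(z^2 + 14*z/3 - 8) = (3*z + 1)/(3*z - 4)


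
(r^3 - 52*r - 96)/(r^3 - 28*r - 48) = (-r^3 + 52*r + 96)/(-r^3 + 28*r + 48)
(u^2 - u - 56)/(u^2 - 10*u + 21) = (u^2 - u - 56)/(u^2 - 10*u + 21)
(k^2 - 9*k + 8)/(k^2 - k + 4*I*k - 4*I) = (k - 8)/(k + 4*I)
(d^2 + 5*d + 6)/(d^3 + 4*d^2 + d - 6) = 1/(d - 1)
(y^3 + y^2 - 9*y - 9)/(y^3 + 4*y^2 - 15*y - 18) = (y + 3)/(y + 6)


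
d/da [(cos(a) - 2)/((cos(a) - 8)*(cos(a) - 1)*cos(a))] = (75*cos(a) - 15*cos(2*a) + cos(3*a) - 47)*sin(a)/(2*(cos(a) - 8)^2*(cos(a) - 1)^2*cos(a)^2)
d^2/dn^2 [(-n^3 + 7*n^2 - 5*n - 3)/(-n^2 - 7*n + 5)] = 6*(36*n^3 - 67*n^2 + 71*n + 54)/(n^6 + 21*n^5 + 132*n^4 + 133*n^3 - 660*n^2 + 525*n - 125)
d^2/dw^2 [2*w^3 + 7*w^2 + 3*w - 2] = 12*w + 14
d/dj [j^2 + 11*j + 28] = 2*j + 11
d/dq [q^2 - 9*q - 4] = 2*q - 9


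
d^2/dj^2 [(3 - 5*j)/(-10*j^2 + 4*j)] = (125*j^3 - 225*j^2 + 90*j - 12)/(j^3*(125*j^3 - 150*j^2 + 60*j - 8))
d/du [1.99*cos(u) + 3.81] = -1.99*sin(u)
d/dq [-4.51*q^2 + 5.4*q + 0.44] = 5.4 - 9.02*q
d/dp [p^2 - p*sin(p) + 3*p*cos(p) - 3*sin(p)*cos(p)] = -3*p*sin(p) - p*cos(p) + 2*p - sin(p) + 3*cos(p) - 3*cos(2*p)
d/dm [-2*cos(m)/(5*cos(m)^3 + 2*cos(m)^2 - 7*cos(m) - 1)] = 32*(-10*cos(m)^3 - 2*cos(m)^2 - 1)*sin(m)/(-13*cos(m) + 4*cos(2*m) + 5*cos(3*m))^2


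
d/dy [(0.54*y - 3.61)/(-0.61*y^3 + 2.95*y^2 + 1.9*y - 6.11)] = (0.6588*y^3 - 8.1993*y^2 + 21.299*y + 3.5596)/(0.3721*y^6 - 3.599*y^5 + 6.3845*y^4 + 18.6642*y^3 - 32.439*y^2 - 23.218*y + 37.3321)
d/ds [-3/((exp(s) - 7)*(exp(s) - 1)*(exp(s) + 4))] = (3*(exp(s) - 7)*(exp(s) - 1) + 3*(exp(s) - 7)*(exp(s) + 4) + 3*(exp(s) - 1)*(exp(s) + 4))/(4*(exp(s) - 7)^2*(exp(s) + 4)^2*sinh(s/2)^2)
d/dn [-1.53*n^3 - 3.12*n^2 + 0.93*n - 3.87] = -4.59*n^2 - 6.24*n + 0.93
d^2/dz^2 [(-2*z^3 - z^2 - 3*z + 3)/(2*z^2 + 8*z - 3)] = 2*(-136*z^3 + 162*z^2 + 36*z + 129)/(8*z^6 + 96*z^5 + 348*z^4 + 224*z^3 - 522*z^2 + 216*z - 27)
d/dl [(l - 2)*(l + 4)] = 2*l + 2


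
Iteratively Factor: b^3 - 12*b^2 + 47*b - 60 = (b - 4)*(b^2 - 8*b + 15) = (b - 4)*(b - 3)*(b - 5)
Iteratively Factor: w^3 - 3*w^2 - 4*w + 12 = (w - 2)*(w^2 - w - 6) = (w - 2)*(w + 2)*(w - 3)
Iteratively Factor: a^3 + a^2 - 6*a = (a - 2)*(a^2 + 3*a) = a*(a - 2)*(a + 3)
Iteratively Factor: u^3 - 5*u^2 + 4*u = (u - 4)*(u^2 - u) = (u - 4)*(u - 1)*(u)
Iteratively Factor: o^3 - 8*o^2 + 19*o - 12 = (o - 3)*(o^2 - 5*o + 4) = (o - 4)*(o - 3)*(o - 1)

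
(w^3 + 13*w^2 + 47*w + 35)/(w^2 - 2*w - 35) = (w^2 + 8*w + 7)/(w - 7)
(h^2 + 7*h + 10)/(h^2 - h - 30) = (h + 2)/(h - 6)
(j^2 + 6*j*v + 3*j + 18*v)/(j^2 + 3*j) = (j + 6*v)/j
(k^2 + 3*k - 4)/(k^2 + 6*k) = (k^2 + 3*k - 4)/(k*(k + 6))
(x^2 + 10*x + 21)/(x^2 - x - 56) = (x + 3)/(x - 8)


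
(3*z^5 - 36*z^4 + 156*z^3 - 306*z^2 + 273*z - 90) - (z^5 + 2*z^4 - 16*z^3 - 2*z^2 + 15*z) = 2*z^5 - 38*z^4 + 172*z^3 - 304*z^2 + 258*z - 90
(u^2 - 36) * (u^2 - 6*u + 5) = u^4 - 6*u^3 - 31*u^2 + 216*u - 180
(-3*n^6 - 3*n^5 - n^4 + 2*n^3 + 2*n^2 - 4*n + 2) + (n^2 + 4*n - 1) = -3*n^6 - 3*n^5 - n^4 + 2*n^3 + 3*n^2 + 1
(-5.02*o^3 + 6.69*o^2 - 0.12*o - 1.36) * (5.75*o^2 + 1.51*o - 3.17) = -28.865*o^5 + 30.8873*o^4 + 25.3253*o^3 - 29.2085*o^2 - 1.6732*o + 4.3112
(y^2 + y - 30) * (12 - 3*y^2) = -3*y^4 - 3*y^3 + 102*y^2 + 12*y - 360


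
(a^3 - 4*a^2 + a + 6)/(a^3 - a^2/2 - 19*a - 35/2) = 2*(a^2 - 5*a + 6)/(2*a^2 - 3*a - 35)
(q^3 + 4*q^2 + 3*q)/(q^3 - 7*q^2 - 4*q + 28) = q*(q^2 + 4*q + 3)/(q^3 - 7*q^2 - 4*q + 28)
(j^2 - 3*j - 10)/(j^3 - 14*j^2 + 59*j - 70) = (j + 2)/(j^2 - 9*j + 14)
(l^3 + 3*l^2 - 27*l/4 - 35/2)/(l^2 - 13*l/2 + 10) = (l^2 + 11*l/2 + 7)/(l - 4)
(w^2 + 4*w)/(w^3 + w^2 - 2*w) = (w + 4)/(w^2 + w - 2)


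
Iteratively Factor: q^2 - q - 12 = (q + 3)*(q - 4)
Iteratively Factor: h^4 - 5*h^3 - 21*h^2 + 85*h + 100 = (h - 5)*(h^3 - 21*h - 20) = (h - 5)*(h + 4)*(h^2 - 4*h - 5) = (h - 5)*(h + 1)*(h + 4)*(h - 5)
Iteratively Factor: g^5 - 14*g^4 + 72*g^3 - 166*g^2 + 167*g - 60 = (g - 1)*(g^4 - 13*g^3 + 59*g^2 - 107*g + 60) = (g - 5)*(g - 1)*(g^3 - 8*g^2 + 19*g - 12) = (g - 5)*(g - 4)*(g - 1)*(g^2 - 4*g + 3) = (g - 5)*(g - 4)*(g - 1)^2*(g - 3)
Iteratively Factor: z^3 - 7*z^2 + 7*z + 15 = (z + 1)*(z^2 - 8*z + 15) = (z - 3)*(z + 1)*(z - 5)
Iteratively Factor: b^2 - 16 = (b + 4)*(b - 4)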